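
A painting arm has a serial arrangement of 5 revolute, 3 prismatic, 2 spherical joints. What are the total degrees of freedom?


Given: serial robot with 5 revolute, 3 prismatic, 2 spherical joints
DOF contribution per joint type: revolute=1, prismatic=1, spherical=3, fixed=0
DOF = 5*1 + 3*1 + 2*3
DOF = 14

14


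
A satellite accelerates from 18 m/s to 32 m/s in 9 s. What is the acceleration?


Given: initial velocity v0 = 18 m/s, final velocity v = 32 m/s, time t = 9 s
Using a = (v - v0) / t
a = (32 - 18) / 9
a = 14 / 9
a = 14/9 m/s^2

14/9 m/s^2


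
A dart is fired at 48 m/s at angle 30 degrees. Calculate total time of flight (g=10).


Given: v0 = 48 m/s, theta = 30 deg, g = 10 m/s^2
sin(30) = 1/2
Using T = 2*v0*sin(theta) / g
T = 2*48*1/2 / 10
T = 48 / 10
T = 24/5 s

24/5 s


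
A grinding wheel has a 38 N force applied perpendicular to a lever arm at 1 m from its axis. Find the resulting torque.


Given: F = 38 N, r = 1 m, angle = 90 deg (perpendicular)
Using tau = F * r * sin(90)
sin(90) = 1
tau = 38 * 1 * 1
tau = 38 Nm

38 Nm


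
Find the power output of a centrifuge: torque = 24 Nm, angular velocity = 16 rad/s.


Given: tau = 24 Nm, omega = 16 rad/s
Using P = tau * omega
P = 24 * 16
P = 384 W

384 W


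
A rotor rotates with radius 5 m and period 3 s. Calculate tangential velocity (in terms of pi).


Given: radius r = 5 m, period T = 3 s
Using v = 2*pi*r / T
v = 2*pi*5 / 3
v = 10*pi / 3
v = 10/3*pi m/s

10/3*pi m/s


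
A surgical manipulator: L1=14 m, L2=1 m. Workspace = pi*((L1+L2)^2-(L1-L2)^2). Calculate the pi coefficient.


Given: L1 = 14, L2 = 1
(L1+L2)^2 = (15)^2 = 225
(L1-L2)^2 = (13)^2 = 169
Difference = 225 - 169 = 56
This equals 4*L1*L2 = 4*14*1 = 56
Workspace area = 56*pi

56


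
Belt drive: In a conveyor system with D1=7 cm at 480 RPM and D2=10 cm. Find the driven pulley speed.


Given: D1 = 7 cm, w1 = 480 RPM, D2 = 10 cm
Using D1*w1 = D2*w2
w2 = D1*w1 / D2
w2 = 7*480 / 10
w2 = 3360 / 10
w2 = 336 RPM

336 RPM


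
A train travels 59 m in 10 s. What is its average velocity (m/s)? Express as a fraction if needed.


Given: distance d = 59 m, time t = 10 s
Using v = d / t
v = 59 / 10
v = 59/10 m/s

59/10 m/s


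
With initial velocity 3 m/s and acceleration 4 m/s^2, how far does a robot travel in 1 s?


Given: v0 = 3 m/s, a = 4 m/s^2, t = 1 s
Using s = v0*t + (1/2)*a*t^2
s = 3*1 + (1/2)*4*1^2
s = 3 + (1/2)*4
s = 3 + 2
s = 5

5 m


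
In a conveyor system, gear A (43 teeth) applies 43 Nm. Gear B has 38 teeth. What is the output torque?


Given: N1 = 43, N2 = 38, T1 = 43 Nm
Using T2/T1 = N2/N1
T2 = T1 * N2 / N1
T2 = 43 * 38 / 43
T2 = 1634 / 43
T2 = 38 Nm

38 Nm


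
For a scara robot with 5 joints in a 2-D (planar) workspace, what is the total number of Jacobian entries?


Given: task space dimension = 2, joints = 5
Jacobian is a 2 x 5 matrix
Total entries = rows * columns
Total = 2 * 5
Total = 10

10


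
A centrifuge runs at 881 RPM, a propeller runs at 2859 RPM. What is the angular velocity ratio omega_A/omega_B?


Given: RPM_A = 881, RPM_B = 2859
omega = 2*pi*RPM/60, so omega_A/omega_B = RPM_A / RPM_B
omega_A/omega_B = 881 / 2859
omega_A/omega_B = 881/2859

881/2859


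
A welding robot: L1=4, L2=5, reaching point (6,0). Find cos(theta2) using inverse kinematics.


Given: L1 = 4, L2 = 5, target (x, y) = (6, 0)
Using cos(theta2) = (x^2 + y^2 - L1^2 - L2^2) / (2*L1*L2)
x^2 + y^2 = 6^2 + 0 = 36
L1^2 + L2^2 = 16 + 25 = 41
Numerator = 36 - 41 = -5
Denominator = 2*4*5 = 40
cos(theta2) = -5/40 = -1/8

-1/8


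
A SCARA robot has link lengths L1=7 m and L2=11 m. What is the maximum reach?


Given: L1 = 7 m, L2 = 11 m
For a 2-link planar arm, max reach = L1 + L2 (fully extended)
Max reach = 7 + 11
Max reach = 18 m

18 m


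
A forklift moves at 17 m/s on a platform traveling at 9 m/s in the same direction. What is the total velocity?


Given: object velocity = 17 m/s, platform velocity = 9 m/s (same direction)
Using classical velocity addition: v_total = v_object + v_platform
v_total = 17 + 9
v_total = 26 m/s

26 m/s


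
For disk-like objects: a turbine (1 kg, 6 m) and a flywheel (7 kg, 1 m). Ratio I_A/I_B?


Given: M1=1 kg, R1=6 m, M2=7 kg, R2=1 m
For a disk: I = (1/2)*M*R^2, so I_A/I_B = (M1*R1^2)/(M2*R2^2)
M1*R1^2 = 1*36 = 36
M2*R2^2 = 7*1 = 7
I_A/I_B = 36/7 = 36/7

36/7


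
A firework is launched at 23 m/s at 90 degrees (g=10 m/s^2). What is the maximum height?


Given: v0 = 23 m/s, theta = 90 deg, g = 10 m/s^2
sin^2(90) = 1
Using H = v0^2 * sin^2(theta) / (2*g)
H = 23^2 * 1 / (2*10)
H = 529 * 1 / 20
H = 529 / 20
H = 529/20 m

529/20 m


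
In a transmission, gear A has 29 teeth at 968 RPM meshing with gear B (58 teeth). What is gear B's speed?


Given: N1 = 29 teeth, w1 = 968 RPM, N2 = 58 teeth
Using N1*w1 = N2*w2
w2 = N1*w1 / N2
w2 = 29*968 / 58
w2 = 28072 / 58
w2 = 484 RPM

484 RPM


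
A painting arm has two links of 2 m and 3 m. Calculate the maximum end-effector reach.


Given: L1 = 2 m, L2 = 3 m
For a 2-link planar arm, max reach = L1 + L2 (fully extended)
Max reach = 2 + 3
Max reach = 5 m

5 m


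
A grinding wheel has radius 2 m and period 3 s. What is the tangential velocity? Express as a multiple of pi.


Given: radius r = 2 m, period T = 3 s
Using v = 2*pi*r / T
v = 2*pi*2 / 3
v = 4*pi / 3
v = 4/3*pi m/s

4/3*pi m/s


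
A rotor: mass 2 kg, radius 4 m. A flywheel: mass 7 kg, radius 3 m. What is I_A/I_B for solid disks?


Given: M1=2 kg, R1=4 m, M2=7 kg, R2=3 m
For a disk: I = (1/2)*M*R^2, so I_A/I_B = (M1*R1^2)/(M2*R2^2)
M1*R1^2 = 2*16 = 32
M2*R2^2 = 7*9 = 63
I_A/I_B = 32/63 = 32/63

32/63


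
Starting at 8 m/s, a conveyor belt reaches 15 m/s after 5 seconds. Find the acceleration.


Given: initial velocity v0 = 8 m/s, final velocity v = 15 m/s, time t = 5 s
Using a = (v - v0) / t
a = (15 - 8) / 5
a = 7 / 5
a = 7/5 m/s^2

7/5 m/s^2


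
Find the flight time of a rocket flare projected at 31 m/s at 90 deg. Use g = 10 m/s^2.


Given: v0 = 31 m/s, theta = 90 deg, g = 10 m/s^2
sin(90) = 1
Using T = 2*v0*sin(theta) / g
T = 2*31*1 / 10
T = 62 / 10
T = 31/5 s

31/5 s


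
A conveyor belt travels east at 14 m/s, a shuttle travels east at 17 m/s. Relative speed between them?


Given: v_A = 14 m/s east, v_B = 17 m/s east
Both move in the same direction; relative speed = |v_A - v_B|
|14 - 17| = |-3|
= 3 m/s

3 m/s


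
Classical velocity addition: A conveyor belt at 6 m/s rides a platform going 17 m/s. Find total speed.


Given: object velocity = 6 m/s, platform velocity = 17 m/s (same direction)
Using classical velocity addition: v_total = v_object + v_platform
v_total = 6 + 17
v_total = 23 m/s

23 m/s


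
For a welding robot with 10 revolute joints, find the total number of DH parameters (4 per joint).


Given: 10 joints, 4 DH parameters per joint (d, theta, a, alpha)
Total DH parameters = number_of_joints * 4
Total = 10 * 4
Total = 40

40


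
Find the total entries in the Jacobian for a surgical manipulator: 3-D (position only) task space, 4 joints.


Given: task space dimension = 3, joints = 4
Jacobian is a 3 x 4 matrix
Total entries = rows * columns
Total = 3 * 4
Total = 12

12


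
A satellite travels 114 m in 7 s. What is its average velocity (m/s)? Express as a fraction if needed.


Given: distance d = 114 m, time t = 7 s
Using v = d / t
v = 114 / 7
v = 114/7 m/s

114/7 m/s


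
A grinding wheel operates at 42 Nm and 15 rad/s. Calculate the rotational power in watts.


Given: tau = 42 Nm, omega = 15 rad/s
Using P = tau * omega
P = 42 * 15
P = 630 W

630 W


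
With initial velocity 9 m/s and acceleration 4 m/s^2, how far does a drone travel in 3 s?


Given: v0 = 9 m/s, a = 4 m/s^2, t = 3 s
Using s = v0*t + (1/2)*a*t^2
s = 9*3 + (1/2)*4*3^2
s = 27 + (1/2)*36
s = 27 + 18
s = 45

45 m


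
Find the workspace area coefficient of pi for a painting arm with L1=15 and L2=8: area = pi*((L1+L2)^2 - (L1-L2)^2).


Given: L1 = 15, L2 = 8
(L1+L2)^2 = (23)^2 = 529
(L1-L2)^2 = (7)^2 = 49
Difference = 529 - 49 = 480
This equals 4*L1*L2 = 4*15*8 = 480
Workspace area = 480*pi

480


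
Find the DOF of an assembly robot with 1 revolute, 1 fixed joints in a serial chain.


Given: serial robot with 1 revolute, 1 fixed joints
DOF contribution per joint type: revolute=1, prismatic=1, spherical=3, fixed=0
DOF = 1*1 + 1*0
DOF = 1

1


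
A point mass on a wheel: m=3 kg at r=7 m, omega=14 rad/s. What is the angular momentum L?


Given: m = 3 kg, r = 7 m, omega = 14 rad/s
For a point mass: I = m*r^2
I = 3*7^2 = 3*49 = 147
L = I*omega = 147*14
L = 2058 kg*m^2/s

2058 kg*m^2/s


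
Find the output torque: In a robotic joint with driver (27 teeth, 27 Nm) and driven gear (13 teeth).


Given: N1 = 27, N2 = 13, T1 = 27 Nm
Using T2/T1 = N2/N1
T2 = T1 * N2 / N1
T2 = 27 * 13 / 27
T2 = 351 / 27
T2 = 13 Nm

13 Nm


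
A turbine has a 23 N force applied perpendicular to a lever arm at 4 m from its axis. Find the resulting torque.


Given: F = 23 N, r = 4 m, angle = 90 deg (perpendicular)
Using tau = F * r * sin(90)
sin(90) = 1
tau = 23 * 4 * 1
tau = 92 Nm

92 Nm


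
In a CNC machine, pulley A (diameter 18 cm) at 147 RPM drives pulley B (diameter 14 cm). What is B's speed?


Given: D1 = 18 cm, w1 = 147 RPM, D2 = 14 cm
Using D1*w1 = D2*w2
w2 = D1*w1 / D2
w2 = 18*147 / 14
w2 = 2646 / 14
w2 = 189 RPM

189 RPM


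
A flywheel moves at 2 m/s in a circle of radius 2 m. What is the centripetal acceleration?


Given: v = 2 m/s, r = 2 m
Using a_c = v^2 / r
a_c = 2^2 / 2
a_c = 4 / 2
a_c = 2 m/s^2

2 m/s^2


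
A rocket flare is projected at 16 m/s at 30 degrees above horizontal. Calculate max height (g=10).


Given: v0 = 16 m/s, theta = 30 deg, g = 10 m/s^2
sin^2(30) = 1/4
Using H = v0^2 * sin^2(theta) / (2*g)
H = 16^2 * 1/4 / (2*10)
H = 256 * 1/4 / 20
H = 64 / 20
H = 16/5 m

16/5 m


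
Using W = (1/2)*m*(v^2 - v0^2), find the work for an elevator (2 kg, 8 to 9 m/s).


Given: m = 2 kg, v0 = 8 m/s, v = 9 m/s
Using W = (1/2)*m*(v^2 - v0^2)
v^2 = 9^2 = 81
v0^2 = 8^2 = 64
v^2 - v0^2 = 81 - 64 = 17
W = (1/2)*2*17 = 17 J

17 J


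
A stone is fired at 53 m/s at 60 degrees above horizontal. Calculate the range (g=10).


Given: v0 = 53 m/s, theta = 60 deg, g = 10 m/s^2
sin(2*60) = sin(120) = sqrt(3)/2
Using R = v0^2 * sin(2*theta) / g
R = 53^2 * (sqrt(3)/2) / 10
R = 2809 * sqrt(3) / 20
R = 2809/20*sqrt(3) m

2809/20*sqrt(3) m


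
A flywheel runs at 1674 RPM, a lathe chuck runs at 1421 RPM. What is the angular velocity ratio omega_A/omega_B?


Given: RPM_A = 1674, RPM_B = 1421
omega = 2*pi*RPM/60, so omega_A/omega_B = RPM_A / RPM_B
omega_A/omega_B = 1674 / 1421
omega_A/omega_B = 1674/1421

1674/1421


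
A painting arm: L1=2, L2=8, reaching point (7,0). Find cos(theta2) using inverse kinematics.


Given: L1 = 2, L2 = 8, target (x, y) = (7, 0)
Using cos(theta2) = (x^2 + y^2 - L1^2 - L2^2) / (2*L1*L2)
x^2 + y^2 = 7^2 + 0 = 49
L1^2 + L2^2 = 4 + 64 = 68
Numerator = 49 - 68 = -19
Denominator = 2*2*8 = 32
cos(theta2) = -19/32 = -19/32

-19/32


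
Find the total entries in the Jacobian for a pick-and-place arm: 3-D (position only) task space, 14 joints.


Given: task space dimension = 3, joints = 14
Jacobian is a 3 x 14 matrix
Total entries = rows * columns
Total = 3 * 14
Total = 42

42


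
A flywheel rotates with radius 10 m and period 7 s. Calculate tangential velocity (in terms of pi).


Given: radius r = 10 m, period T = 7 s
Using v = 2*pi*r / T
v = 2*pi*10 / 7
v = 20*pi / 7
v = 20/7*pi m/s

20/7*pi m/s


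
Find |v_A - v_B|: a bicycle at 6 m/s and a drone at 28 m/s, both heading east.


Given: v_A = 6 m/s east, v_B = 28 m/s east
Both move in the same direction; relative speed = |v_A - v_B|
|6 - 28| = |-22|
= 22 m/s

22 m/s


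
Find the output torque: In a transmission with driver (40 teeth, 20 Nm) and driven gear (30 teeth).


Given: N1 = 40, N2 = 30, T1 = 20 Nm
Using T2/T1 = N2/N1
T2 = T1 * N2 / N1
T2 = 20 * 30 / 40
T2 = 600 / 40
T2 = 15 Nm

15 Nm


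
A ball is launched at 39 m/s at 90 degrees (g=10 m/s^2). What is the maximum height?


Given: v0 = 39 m/s, theta = 90 deg, g = 10 m/s^2
sin^2(90) = 1
Using H = v0^2 * sin^2(theta) / (2*g)
H = 39^2 * 1 / (2*10)
H = 1521 * 1 / 20
H = 1521 / 20
H = 1521/20 m

1521/20 m


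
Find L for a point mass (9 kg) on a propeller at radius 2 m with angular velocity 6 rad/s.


Given: m = 9 kg, r = 2 m, omega = 6 rad/s
For a point mass: I = m*r^2
I = 9*2^2 = 9*4 = 36
L = I*omega = 36*6
L = 216 kg*m^2/s

216 kg*m^2/s


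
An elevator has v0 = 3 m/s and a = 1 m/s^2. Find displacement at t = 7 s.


Given: v0 = 3 m/s, a = 1 m/s^2, t = 7 s
Using s = v0*t + (1/2)*a*t^2
s = 3*7 + (1/2)*1*7^2
s = 21 + (1/2)*49
s = 21 + 49/2
s = 91/2

91/2 m


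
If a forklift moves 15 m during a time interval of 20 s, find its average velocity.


Given: distance d = 15 m, time t = 20 s
Using v = d / t
v = 15 / 20
v = 3/4 m/s

3/4 m/s


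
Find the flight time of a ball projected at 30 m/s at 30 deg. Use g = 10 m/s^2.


Given: v0 = 30 m/s, theta = 30 deg, g = 10 m/s^2
sin(30) = 1/2
Using T = 2*v0*sin(theta) / g
T = 2*30*1/2 / 10
T = 30 / 10
T = 3 s

3 s


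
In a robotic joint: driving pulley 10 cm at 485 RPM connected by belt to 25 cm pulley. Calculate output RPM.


Given: D1 = 10 cm, w1 = 485 RPM, D2 = 25 cm
Using D1*w1 = D2*w2
w2 = D1*w1 / D2
w2 = 10*485 / 25
w2 = 4850 / 25
w2 = 194 RPM

194 RPM


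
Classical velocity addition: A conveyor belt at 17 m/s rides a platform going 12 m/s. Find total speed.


Given: object velocity = 17 m/s, platform velocity = 12 m/s (same direction)
Using classical velocity addition: v_total = v_object + v_platform
v_total = 17 + 12
v_total = 29 m/s

29 m/s


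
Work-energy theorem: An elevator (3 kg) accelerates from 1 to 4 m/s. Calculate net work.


Given: m = 3 kg, v0 = 1 m/s, v = 4 m/s
Using W = (1/2)*m*(v^2 - v0^2)
v^2 = 4^2 = 16
v0^2 = 1^2 = 1
v^2 - v0^2 = 16 - 1 = 15
W = (1/2)*3*15 = 45/2 J

45/2 J


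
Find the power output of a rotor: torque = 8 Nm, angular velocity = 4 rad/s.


Given: tau = 8 Nm, omega = 4 rad/s
Using P = tau * omega
P = 8 * 4
P = 32 W

32 W


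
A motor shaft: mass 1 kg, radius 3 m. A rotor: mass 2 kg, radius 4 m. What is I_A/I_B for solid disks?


Given: M1=1 kg, R1=3 m, M2=2 kg, R2=4 m
For a disk: I = (1/2)*M*R^2, so I_A/I_B = (M1*R1^2)/(M2*R2^2)
M1*R1^2 = 1*9 = 9
M2*R2^2 = 2*16 = 32
I_A/I_B = 9/32 = 9/32

9/32


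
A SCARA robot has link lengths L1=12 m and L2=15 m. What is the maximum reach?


Given: L1 = 12 m, L2 = 15 m
For a 2-link planar arm, max reach = L1 + L2 (fully extended)
Max reach = 12 + 15
Max reach = 27 m

27 m


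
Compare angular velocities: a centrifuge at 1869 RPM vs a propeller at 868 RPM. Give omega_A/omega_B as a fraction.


Given: RPM_A = 1869, RPM_B = 868
omega = 2*pi*RPM/60, so omega_A/omega_B = RPM_A / RPM_B
omega_A/omega_B = 1869 / 868
omega_A/omega_B = 267/124

267/124


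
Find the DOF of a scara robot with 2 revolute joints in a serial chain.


Given: serial robot with 2 revolute joints
DOF contribution per joint type: revolute=1, prismatic=1, spherical=3, fixed=0
DOF = 2*1
DOF = 2

2


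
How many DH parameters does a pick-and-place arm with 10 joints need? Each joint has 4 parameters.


Given: 10 joints, 4 DH parameters per joint (d, theta, a, alpha)
Total DH parameters = number_of_joints * 4
Total = 10 * 4
Total = 40

40


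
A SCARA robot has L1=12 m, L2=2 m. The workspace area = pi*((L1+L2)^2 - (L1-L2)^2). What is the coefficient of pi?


Given: L1 = 12, L2 = 2
(L1+L2)^2 = (14)^2 = 196
(L1-L2)^2 = (10)^2 = 100
Difference = 196 - 100 = 96
This equals 4*L1*L2 = 4*12*2 = 96
Workspace area = 96*pi

96


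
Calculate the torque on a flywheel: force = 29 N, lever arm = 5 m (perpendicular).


Given: F = 29 N, r = 5 m, angle = 90 deg (perpendicular)
Using tau = F * r * sin(90)
sin(90) = 1
tau = 29 * 5 * 1
tau = 145 Nm

145 Nm


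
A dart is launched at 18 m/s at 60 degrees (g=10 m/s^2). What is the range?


Given: v0 = 18 m/s, theta = 60 deg, g = 10 m/s^2
sin(2*60) = sin(120) = sqrt(3)/2
Using R = v0^2 * sin(2*theta) / g
R = 18^2 * (sqrt(3)/2) / 10
R = 324 * sqrt(3) / 20
R = 81/5*sqrt(3) m

81/5*sqrt(3) m


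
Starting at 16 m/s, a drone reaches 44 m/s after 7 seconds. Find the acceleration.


Given: initial velocity v0 = 16 m/s, final velocity v = 44 m/s, time t = 7 s
Using a = (v - v0) / t
a = (44 - 16) / 7
a = 28 / 7
a = 4 m/s^2

4 m/s^2


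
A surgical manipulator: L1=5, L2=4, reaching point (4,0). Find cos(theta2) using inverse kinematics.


Given: L1 = 5, L2 = 4, target (x, y) = (4, 0)
Using cos(theta2) = (x^2 + y^2 - L1^2 - L2^2) / (2*L1*L2)
x^2 + y^2 = 4^2 + 0 = 16
L1^2 + L2^2 = 25 + 16 = 41
Numerator = 16 - 41 = -25
Denominator = 2*5*4 = 40
cos(theta2) = -25/40 = -5/8

-5/8


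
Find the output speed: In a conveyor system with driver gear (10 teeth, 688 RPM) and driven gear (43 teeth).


Given: N1 = 10 teeth, w1 = 688 RPM, N2 = 43 teeth
Using N1*w1 = N2*w2
w2 = N1*w1 / N2
w2 = 10*688 / 43
w2 = 6880 / 43
w2 = 160 RPM

160 RPM


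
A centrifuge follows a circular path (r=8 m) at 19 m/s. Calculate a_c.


Given: v = 19 m/s, r = 8 m
Using a_c = v^2 / r
a_c = 19^2 / 8
a_c = 361 / 8
a_c = 361/8 m/s^2

361/8 m/s^2


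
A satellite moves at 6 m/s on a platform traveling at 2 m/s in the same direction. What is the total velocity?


Given: object velocity = 6 m/s, platform velocity = 2 m/s (same direction)
Using classical velocity addition: v_total = v_object + v_platform
v_total = 6 + 2
v_total = 8 m/s

8 m/s


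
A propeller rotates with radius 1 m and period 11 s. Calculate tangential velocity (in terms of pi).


Given: radius r = 1 m, period T = 11 s
Using v = 2*pi*r / T
v = 2*pi*1 / 11
v = 2*pi / 11
v = 2/11*pi m/s

2/11*pi m/s


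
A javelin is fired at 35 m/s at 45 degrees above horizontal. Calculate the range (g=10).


Given: v0 = 35 m/s, theta = 45 deg, g = 10 m/s^2
sin(2*45) = sin(90) = 1
Using R = v0^2 * sin(2*theta) / g
R = 35^2 * 1 / 10
R = 1225 / 10
R = 245/2 m

245/2 m


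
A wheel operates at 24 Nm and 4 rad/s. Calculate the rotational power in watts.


Given: tau = 24 Nm, omega = 4 rad/s
Using P = tau * omega
P = 24 * 4
P = 96 W

96 W


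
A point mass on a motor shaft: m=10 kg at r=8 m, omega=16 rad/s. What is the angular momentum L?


Given: m = 10 kg, r = 8 m, omega = 16 rad/s
For a point mass: I = m*r^2
I = 10*8^2 = 10*64 = 640
L = I*omega = 640*16
L = 10240 kg*m^2/s

10240 kg*m^2/s


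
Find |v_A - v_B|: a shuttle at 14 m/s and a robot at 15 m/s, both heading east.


Given: v_A = 14 m/s east, v_B = 15 m/s east
Both move in the same direction; relative speed = |v_A - v_B|
|14 - 15| = |-1|
= 1 m/s

1 m/s


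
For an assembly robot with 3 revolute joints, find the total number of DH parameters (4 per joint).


Given: 3 joints, 4 DH parameters per joint (d, theta, a, alpha)
Total DH parameters = number_of_joints * 4
Total = 3 * 4
Total = 12

12


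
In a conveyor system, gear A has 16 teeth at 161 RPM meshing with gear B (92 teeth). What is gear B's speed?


Given: N1 = 16 teeth, w1 = 161 RPM, N2 = 92 teeth
Using N1*w1 = N2*w2
w2 = N1*w1 / N2
w2 = 16*161 / 92
w2 = 2576 / 92
w2 = 28 RPM

28 RPM


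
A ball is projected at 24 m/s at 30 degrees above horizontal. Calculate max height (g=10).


Given: v0 = 24 m/s, theta = 30 deg, g = 10 m/s^2
sin^2(30) = 1/4
Using H = v0^2 * sin^2(theta) / (2*g)
H = 24^2 * 1/4 / (2*10)
H = 576 * 1/4 / 20
H = 144 / 20
H = 36/5 m

36/5 m


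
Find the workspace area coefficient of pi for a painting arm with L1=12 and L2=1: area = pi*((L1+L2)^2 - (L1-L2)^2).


Given: L1 = 12, L2 = 1
(L1+L2)^2 = (13)^2 = 169
(L1-L2)^2 = (11)^2 = 121
Difference = 169 - 121 = 48
This equals 4*L1*L2 = 4*12*1 = 48
Workspace area = 48*pi

48


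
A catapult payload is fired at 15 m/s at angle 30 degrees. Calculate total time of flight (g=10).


Given: v0 = 15 m/s, theta = 30 deg, g = 10 m/s^2
sin(30) = 1/2
Using T = 2*v0*sin(theta) / g
T = 2*15*1/2 / 10
T = 15 / 10
T = 3/2 s

3/2 s


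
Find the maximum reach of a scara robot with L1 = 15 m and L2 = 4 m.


Given: L1 = 15 m, L2 = 4 m
For a 2-link planar arm, max reach = L1 + L2 (fully extended)
Max reach = 15 + 4
Max reach = 19 m

19 m


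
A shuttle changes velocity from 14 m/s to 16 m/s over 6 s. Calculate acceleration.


Given: initial velocity v0 = 14 m/s, final velocity v = 16 m/s, time t = 6 s
Using a = (v - v0) / t
a = (16 - 14) / 6
a = 2 / 6
a = 1/3 m/s^2

1/3 m/s^2


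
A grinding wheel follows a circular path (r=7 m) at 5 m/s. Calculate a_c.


Given: v = 5 m/s, r = 7 m
Using a_c = v^2 / r
a_c = 5^2 / 7
a_c = 25 / 7
a_c = 25/7 m/s^2

25/7 m/s^2


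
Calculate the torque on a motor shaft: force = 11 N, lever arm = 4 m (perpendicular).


Given: F = 11 N, r = 4 m, angle = 90 deg (perpendicular)
Using tau = F * r * sin(90)
sin(90) = 1
tau = 11 * 4 * 1
tau = 44 Nm

44 Nm


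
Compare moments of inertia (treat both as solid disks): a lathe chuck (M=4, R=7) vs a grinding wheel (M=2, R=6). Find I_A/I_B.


Given: M1=4 kg, R1=7 m, M2=2 kg, R2=6 m
For a disk: I = (1/2)*M*R^2, so I_A/I_B = (M1*R1^2)/(M2*R2^2)
M1*R1^2 = 4*49 = 196
M2*R2^2 = 2*36 = 72
I_A/I_B = 196/72 = 49/18

49/18


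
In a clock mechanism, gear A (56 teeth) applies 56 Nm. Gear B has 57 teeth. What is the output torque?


Given: N1 = 56, N2 = 57, T1 = 56 Nm
Using T2/T1 = N2/N1
T2 = T1 * N2 / N1
T2 = 56 * 57 / 56
T2 = 3192 / 56
T2 = 57 Nm

57 Nm


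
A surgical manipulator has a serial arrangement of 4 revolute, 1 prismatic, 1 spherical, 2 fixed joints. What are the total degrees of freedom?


Given: serial robot with 4 revolute, 1 prismatic, 1 spherical, 2 fixed joints
DOF contribution per joint type: revolute=1, prismatic=1, spherical=3, fixed=0
DOF = 4*1 + 1*1 + 1*3 + 2*0
DOF = 8

8


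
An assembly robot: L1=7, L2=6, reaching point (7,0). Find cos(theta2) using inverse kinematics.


Given: L1 = 7, L2 = 6, target (x, y) = (7, 0)
Using cos(theta2) = (x^2 + y^2 - L1^2 - L2^2) / (2*L1*L2)
x^2 + y^2 = 7^2 + 0 = 49
L1^2 + L2^2 = 49 + 36 = 85
Numerator = 49 - 85 = -36
Denominator = 2*7*6 = 84
cos(theta2) = -36/84 = -3/7

-3/7


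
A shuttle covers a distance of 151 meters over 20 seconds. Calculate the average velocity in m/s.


Given: distance d = 151 m, time t = 20 s
Using v = d / t
v = 151 / 20
v = 151/20 m/s

151/20 m/s


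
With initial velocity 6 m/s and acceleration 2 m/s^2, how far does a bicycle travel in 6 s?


Given: v0 = 6 m/s, a = 2 m/s^2, t = 6 s
Using s = v0*t + (1/2)*a*t^2
s = 6*6 + (1/2)*2*6^2
s = 36 + (1/2)*72
s = 36 + 36
s = 72

72 m


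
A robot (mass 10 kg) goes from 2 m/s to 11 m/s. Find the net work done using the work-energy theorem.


Given: m = 10 kg, v0 = 2 m/s, v = 11 m/s
Using W = (1/2)*m*(v^2 - v0^2)
v^2 = 11^2 = 121
v0^2 = 2^2 = 4
v^2 - v0^2 = 121 - 4 = 117
W = (1/2)*10*117 = 585 J

585 J


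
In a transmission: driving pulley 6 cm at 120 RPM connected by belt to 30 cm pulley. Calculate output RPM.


Given: D1 = 6 cm, w1 = 120 RPM, D2 = 30 cm
Using D1*w1 = D2*w2
w2 = D1*w1 / D2
w2 = 6*120 / 30
w2 = 720 / 30
w2 = 24 RPM

24 RPM


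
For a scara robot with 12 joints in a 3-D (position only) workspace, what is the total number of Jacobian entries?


Given: task space dimension = 3, joints = 12
Jacobian is a 3 x 12 matrix
Total entries = rows * columns
Total = 3 * 12
Total = 36

36


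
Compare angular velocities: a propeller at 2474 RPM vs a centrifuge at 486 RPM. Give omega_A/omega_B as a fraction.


Given: RPM_A = 2474, RPM_B = 486
omega = 2*pi*RPM/60, so omega_A/omega_B = RPM_A / RPM_B
omega_A/omega_B = 2474 / 486
omega_A/omega_B = 1237/243

1237/243


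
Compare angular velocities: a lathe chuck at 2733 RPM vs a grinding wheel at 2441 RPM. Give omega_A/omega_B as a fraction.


Given: RPM_A = 2733, RPM_B = 2441
omega = 2*pi*RPM/60, so omega_A/omega_B = RPM_A / RPM_B
omega_A/omega_B = 2733 / 2441
omega_A/omega_B = 2733/2441

2733/2441


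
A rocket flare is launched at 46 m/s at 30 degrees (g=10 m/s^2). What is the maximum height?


Given: v0 = 46 m/s, theta = 30 deg, g = 10 m/s^2
sin^2(30) = 1/4
Using H = v0^2 * sin^2(theta) / (2*g)
H = 46^2 * 1/4 / (2*10)
H = 2116 * 1/4 / 20
H = 529 / 20
H = 529/20 m

529/20 m


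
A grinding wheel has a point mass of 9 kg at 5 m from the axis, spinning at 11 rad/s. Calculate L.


Given: m = 9 kg, r = 5 m, omega = 11 rad/s
For a point mass: I = m*r^2
I = 9*5^2 = 9*25 = 225
L = I*omega = 225*11
L = 2475 kg*m^2/s

2475 kg*m^2/s


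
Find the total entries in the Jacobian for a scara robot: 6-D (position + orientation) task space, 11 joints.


Given: task space dimension = 6, joints = 11
Jacobian is a 6 x 11 matrix
Total entries = rows * columns
Total = 6 * 11
Total = 66

66


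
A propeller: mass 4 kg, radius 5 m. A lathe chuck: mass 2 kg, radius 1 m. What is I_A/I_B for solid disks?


Given: M1=4 kg, R1=5 m, M2=2 kg, R2=1 m
For a disk: I = (1/2)*M*R^2, so I_A/I_B = (M1*R1^2)/(M2*R2^2)
M1*R1^2 = 4*25 = 100
M2*R2^2 = 2*1 = 2
I_A/I_B = 100/2 = 50

50


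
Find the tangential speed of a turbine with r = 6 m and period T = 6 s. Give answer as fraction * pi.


Given: radius r = 6 m, period T = 6 s
Using v = 2*pi*r / T
v = 2*pi*6 / 6
v = 12*pi / 6
v = 2*pi m/s

2*pi m/s


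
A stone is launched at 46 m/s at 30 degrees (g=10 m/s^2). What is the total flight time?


Given: v0 = 46 m/s, theta = 30 deg, g = 10 m/s^2
sin(30) = 1/2
Using T = 2*v0*sin(theta) / g
T = 2*46*1/2 / 10
T = 46 / 10
T = 23/5 s

23/5 s


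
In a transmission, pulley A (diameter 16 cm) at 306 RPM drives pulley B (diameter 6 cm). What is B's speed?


Given: D1 = 16 cm, w1 = 306 RPM, D2 = 6 cm
Using D1*w1 = D2*w2
w2 = D1*w1 / D2
w2 = 16*306 / 6
w2 = 4896 / 6
w2 = 816 RPM

816 RPM


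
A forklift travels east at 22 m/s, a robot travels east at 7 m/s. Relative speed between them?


Given: v_A = 22 m/s east, v_B = 7 m/s east
Both move in the same direction; relative speed = |v_A - v_B|
|22 - 7| = |15|
= 15 m/s

15 m/s


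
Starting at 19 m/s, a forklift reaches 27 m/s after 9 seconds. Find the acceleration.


Given: initial velocity v0 = 19 m/s, final velocity v = 27 m/s, time t = 9 s
Using a = (v - v0) / t
a = (27 - 19) / 9
a = 8 / 9
a = 8/9 m/s^2

8/9 m/s^2


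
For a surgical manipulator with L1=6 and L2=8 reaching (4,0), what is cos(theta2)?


Given: L1 = 6, L2 = 8, target (x, y) = (4, 0)
Using cos(theta2) = (x^2 + y^2 - L1^2 - L2^2) / (2*L1*L2)
x^2 + y^2 = 4^2 + 0 = 16
L1^2 + L2^2 = 36 + 64 = 100
Numerator = 16 - 100 = -84
Denominator = 2*6*8 = 96
cos(theta2) = -84/96 = -7/8

-7/8


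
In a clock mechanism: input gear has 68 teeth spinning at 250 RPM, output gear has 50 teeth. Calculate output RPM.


Given: N1 = 68 teeth, w1 = 250 RPM, N2 = 50 teeth
Using N1*w1 = N2*w2
w2 = N1*w1 / N2
w2 = 68*250 / 50
w2 = 17000 / 50
w2 = 340 RPM

340 RPM


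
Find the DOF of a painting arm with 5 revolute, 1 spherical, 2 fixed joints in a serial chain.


Given: serial robot with 5 revolute, 1 spherical, 2 fixed joints
DOF contribution per joint type: revolute=1, prismatic=1, spherical=3, fixed=0
DOF = 5*1 + 1*3 + 2*0
DOF = 8

8


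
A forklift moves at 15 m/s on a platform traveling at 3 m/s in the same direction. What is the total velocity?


Given: object velocity = 15 m/s, platform velocity = 3 m/s (same direction)
Using classical velocity addition: v_total = v_object + v_platform
v_total = 15 + 3
v_total = 18 m/s

18 m/s


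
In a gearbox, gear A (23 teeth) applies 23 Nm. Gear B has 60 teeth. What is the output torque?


Given: N1 = 23, N2 = 60, T1 = 23 Nm
Using T2/T1 = N2/N1
T2 = T1 * N2 / N1
T2 = 23 * 60 / 23
T2 = 1380 / 23
T2 = 60 Nm

60 Nm


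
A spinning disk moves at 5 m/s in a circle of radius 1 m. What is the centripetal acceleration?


Given: v = 5 m/s, r = 1 m
Using a_c = v^2 / r
a_c = 5^2 / 1
a_c = 25 / 1
a_c = 25 m/s^2

25 m/s^2


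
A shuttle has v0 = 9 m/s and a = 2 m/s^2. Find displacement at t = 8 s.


Given: v0 = 9 m/s, a = 2 m/s^2, t = 8 s
Using s = v0*t + (1/2)*a*t^2
s = 9*8 + (1/2)*2*8^2
s = 72 + (1/2)*128
s = 72 + 64
s = 136

136 m


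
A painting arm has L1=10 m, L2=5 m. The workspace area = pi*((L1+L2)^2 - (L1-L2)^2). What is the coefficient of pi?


Given: L1 = 10, L2 = 5
(L1+L2)^2 = (15)^2 = 225
(L1-L2)^2 = (5)^2 = 25
Difference = 225 - 25 = 200
This equals 4*L1*L2 = 4*10*5 = 200
Workspace area = 200*pi

200


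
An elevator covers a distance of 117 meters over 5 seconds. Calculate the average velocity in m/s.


Given: distance d = 117 m, time t = 5 s
Using v = d / t
v = 117 / 5
v = 117/5 m/s

117/5 m/s


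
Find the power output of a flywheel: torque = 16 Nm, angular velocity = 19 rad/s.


Given: tau = 16 Nm, omega = 19 rad/s
Using P = tau * omega
P = 16 * 19
P = 304 W

304 W


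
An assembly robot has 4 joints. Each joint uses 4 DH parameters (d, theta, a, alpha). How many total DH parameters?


Given: 4 joints, 4 DH parameters per joint (d, theta, a, alpha)
Total DH parameters = number_of_joints * 4
Total = 4 * 4
Total = 16

16


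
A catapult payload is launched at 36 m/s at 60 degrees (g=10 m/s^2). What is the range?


Given: v0 = 36 m/s, theta = 60 deg, g = 10 m/s^2
sin(2*60) = sin(120) = sqrt(3)/2
Using R = v0^2 * sin(2*theta) / g
R = 36^2 * (sqrt(3)/2) / 10
R = 1296 * sqrt(3) / 20
R = 324/5*sqrt(3) m

324/5*sqrt(3) m


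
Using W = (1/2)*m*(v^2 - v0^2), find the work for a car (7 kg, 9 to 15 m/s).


Given: m = 7 kg, v0 = 9 m/s, v = 15 m/s
Using W = (1/2)*m*(v^2 - v0^2)
v^2 = 15^2 = 225
v0^2 = 9^2 = 81
v^2 - v0^2 = 225 - 81 = 144
W = (1/2)*7*144 = 504 J

504 J


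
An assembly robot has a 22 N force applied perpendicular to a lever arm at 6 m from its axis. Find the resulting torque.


Given: F = 22 N, r = 6 m, angle = 90 deg (perpendicular)
Using tau = F * r * sin(90)
sin(90) = 1
tau = 22 * 6 * 1
tau = 132 Nm

132 Nm


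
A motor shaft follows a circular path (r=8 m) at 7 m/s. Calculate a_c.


Given: v = 7 m/s, r = 8 m
Using a_c = v^2 / r
a_c = 7^2 / 8
a_c = 49 / 8
a_c = 49/8 m/s^2

49/8 m/s^2


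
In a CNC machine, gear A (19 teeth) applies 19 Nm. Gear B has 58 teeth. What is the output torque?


Given: N1 = 19, N2 = 58, T1 = 19 Nm
Using T2/T1 = N2/N1
T2 = T1 * N2 / N1
T2 = 19 * 58 / 19
T2 = 1102 / 19
T2 = 58 Nm

58 Nm


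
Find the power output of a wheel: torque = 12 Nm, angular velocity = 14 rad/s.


Given: tau = 12 Nm, omega = 14 rad/s
Using P = tau * omega
P = 12 * 14
P = 168 W

168 W


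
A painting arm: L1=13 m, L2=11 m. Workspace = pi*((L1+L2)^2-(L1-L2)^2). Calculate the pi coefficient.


Given: L1 = 13, L2 = 11
(L1+L2)^2 = (24)^2 = 576
(L1-L2)^2 = (2)^2 = 4
Difference = 576 - 4 = 572
This equals 4*L1*L2 = 4*13*11 = 572
Workspace area = 572*pi

572


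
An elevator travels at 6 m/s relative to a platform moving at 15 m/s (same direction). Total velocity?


Given: object velocity = 6 m/s, platform velocity = 15 m/s (same direction)
Using classical velocity addition: v_total = v_object + v_platform
v_total = 6 + 15
v_total = 21 m/s

21 m/s


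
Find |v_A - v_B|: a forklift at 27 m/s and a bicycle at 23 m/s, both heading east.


Given: v_A = 27 m/s east, v_B = 23 m/s east
Both move in the same direction; relative speed = |v_A - v_B|
|27 - 23| = |4|
= 4 m/s

4 m/s


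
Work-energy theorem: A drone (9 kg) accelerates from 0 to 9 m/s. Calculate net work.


Given: m = 9 kg, v0 = 0 m/s, v = 9 m/s
Using W = (1/2)*m*(v^2 - v0^2)
v^2 = 9^2 = 81
v0^2 = 0^2 = 0
v^2 - v0^2 = 81 - 0 = 81
W = (1/2)*9*81 = 729/2 J

729/2 J


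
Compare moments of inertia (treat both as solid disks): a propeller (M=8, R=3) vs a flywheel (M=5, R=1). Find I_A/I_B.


Given: M1=8 kg, R1=3 m, M2=5 kg, R2=1 m
For a disk: I = (1/2)*M*R^2, so I_A/I_B = (M1*R1^2)/(M2*R2^2)
M1*R1^2 = 8*9 = 72
M2*R2^2 = 5*1 = 5
I_A/I_B = 72/5 = 72/5

72/5


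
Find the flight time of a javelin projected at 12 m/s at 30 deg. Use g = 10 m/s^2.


Given: v0 = 12 m/s, theta = 30 deg, g = 10 m/s^2
sin(30) = 1/2
Using T = 2*v0*sin(theta) / g
T = 2*12*1/2 / 10
T = 12 / 10
T = 6/5 s

6/5 s


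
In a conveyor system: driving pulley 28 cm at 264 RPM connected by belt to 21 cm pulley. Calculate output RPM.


Given: D1 = 28 cm, w1 = 264 RPM, D2 = 21 cm
Using D1*w1 = D2*w2
w2 = D1*w1 / D2
w2 = 28*264 / 21
w2 = 7392 / 21
w2 = 352 RPM

352 RPM


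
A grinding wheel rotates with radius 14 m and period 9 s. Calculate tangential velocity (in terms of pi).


Given: radius r = 14 m, period T = 9 s
Using v = 2*pi*r / T
v = 2*pi*14 / 9
v = 28*pi / 9
v = 28/9*pi m/s

28/9*pi m/s


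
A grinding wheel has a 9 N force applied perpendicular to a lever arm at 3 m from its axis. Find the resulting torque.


Given: F = 9 N, r = 3 m, angle = 90 deg (perpendicular)
Using tau = F * r * sin(90)
sin(90) = 1
tau = 9 * 3 * 1
tau = 27 Nm

27 Nm


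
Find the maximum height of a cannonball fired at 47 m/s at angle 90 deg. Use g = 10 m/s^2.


Given: v0 = 47 m/s, theta = 90 deg, g = 10 m/s^2
sin^2(90) = 1
Using H = v0^2 * sin^2(theta) / (2*g)
H = 47^2 * 1 / (2*10)
H = 2209 * 1 / 20
H = 2209 / 20
H = 2209/20 m

2209/20 m


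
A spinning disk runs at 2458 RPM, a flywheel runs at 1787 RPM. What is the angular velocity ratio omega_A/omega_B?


Given: RPM_A = 2458, RPM_B = 1787
omega = 2*pi*RPM/60, so omega_A/omega_B = RPM_A / RPM_B
omega_A/omega_B = 2458 / 1787
omega_A/omega_B = 2458/1787

2458/1787


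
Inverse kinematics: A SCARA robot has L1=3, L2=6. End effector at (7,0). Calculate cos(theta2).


Given: L1 = 3, L2 = 6, target (x, y) = (7, 0)
Using cos(theta2) = (x^2 + y^2 - L1^2 - L2^2) / (2*L1*L2)
x^2 + y^2 = 7^2 + 0 = 49
L1^2 + L2^2 = 9 + 36 = 45
Numerator = 49 - 45 = 4
Denominator = 2*3*6 = 36
cos(theta2) = 4/36 = 1/9

1/9


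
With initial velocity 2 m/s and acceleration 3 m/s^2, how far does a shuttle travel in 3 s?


Given: v0 = 2 m/s, a = 3 m/s^2, t = 3 s
Using s = v0*t + (1/2)*a*t^2
s = 2*3 + (1/2)*3*3^2
s = 6 + (1/2)*27
s = 6 + 27/2
s = 39/2

39/2 m


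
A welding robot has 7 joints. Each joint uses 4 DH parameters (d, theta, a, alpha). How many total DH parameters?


Given: 7 joints, 4 DH parameters per joint (d, theta, a, alpha)
Total DH parameters = number_of_joints * 4
Total = 7 * 4
Total = 28

28


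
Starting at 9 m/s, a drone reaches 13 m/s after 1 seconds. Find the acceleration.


Given: initial velocity v0 = 9 m/s, final velocity v = 13 m/s, time t = 1 s
Using a = (v - v0) / t
a = (13 - 9) / 1
a = 4 / 1
a = 4 m/s^2

4 m/s^2


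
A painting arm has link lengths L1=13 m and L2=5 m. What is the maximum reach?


Given: L1 = 13 m, L2 = 5 m
For a 2-link planar arm, max reach = L1 + L2 (fully extended)
Max reach = 13 + 5
Max reach = 18 m

18 m


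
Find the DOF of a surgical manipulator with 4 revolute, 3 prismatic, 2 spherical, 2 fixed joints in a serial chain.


Given: serial robot with 4 revolute, 3 prismatic, 2 spherical, 2 fixed joints
DOF contribution per joint type: revolute=1, prismatic=1, spherical=3, fixed=0
DOF = 4*1 + 3*1 + 2*3 + 2*0
DOF = 13

13


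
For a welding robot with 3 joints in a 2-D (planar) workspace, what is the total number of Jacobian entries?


Given: task space dimension = 2, joints = 3
Jacobian is a 2 x 3 matrix
Total entries = rows * columns
Total = 2 * 3
Total = 6

6


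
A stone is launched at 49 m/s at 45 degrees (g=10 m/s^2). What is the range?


Given: v0 = 49 m/s, theta = 45 deg, g = 10 m/s^2
sin(2*45) = sin(90) = 1
Using R = v0^2 * sin(2*theta) / g
R = 49^2 * 1 / 10
R = 2401 / 10
R = 2401/10 m

2401/10 m


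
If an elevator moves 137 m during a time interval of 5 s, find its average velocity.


Given: distance d = 137 m, time t = 5 s
Using v = d / t
v = 137 / 5
v = 137/5 m/s

137/5 m/s


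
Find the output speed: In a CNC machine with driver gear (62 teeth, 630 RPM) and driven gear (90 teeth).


Given: N1 = 62 teeth, w1 = 630 RPM, N2 = 90 teeth
Using N1*w1 = N2*w2
w2 = N1*w1 / N2
w2 = 62*630 / 90
w2 = 39060 / 90
w2 = 434 RPM

434 RPM


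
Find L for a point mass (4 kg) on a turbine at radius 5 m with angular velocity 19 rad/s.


Given: m = 4 kg, r = 5 m, omega = 19 rad/s
For a point mass: I = m*r^2
I = 4*5^2 = 4*25 = 100
L = I*omega = 100*19
L = 1900 kg*m^2/s

1900 kg*m^2/s


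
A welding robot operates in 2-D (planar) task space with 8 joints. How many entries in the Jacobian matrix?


Given: task space dimension = 2, joints = 8
Jacobian is a 2 x 8 matrix
Total entries = rows * columns
Total = 2 * 8
Total = 16

16


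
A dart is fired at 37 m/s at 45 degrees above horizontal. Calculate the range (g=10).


Given: v0 = 37 m/s, theta = 45 deg, g = 10 m/s^2
sin(2*45) = sin(90) = 1
Using R = v0^2 * sin(2*theta) / g
R = 37^2 * 1 / 10
R = 1369 / 10
R = 1369/10 m

1369/10 m


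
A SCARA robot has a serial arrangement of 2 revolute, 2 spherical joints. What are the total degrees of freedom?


Given: serial robot with 2 revolute, 2 spherical joints
DOF contribution per joint type: revolute=1, prismatic=1, spherical=3, fixed=0
DOF = 2*1 + 2*3
DOF = 8

8


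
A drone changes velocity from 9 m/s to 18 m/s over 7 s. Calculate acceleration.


Given: initial velocity v0 = 9 m/s, final velocity v = 18 m/s, time t = 7 s
Using a = (v - v0) / t
a = (18 - 9) / 7
a = 9 / 7
a = 9/7 m/s^2

9/7 m/s^2


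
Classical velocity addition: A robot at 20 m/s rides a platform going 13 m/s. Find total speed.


Given: object velocity = 20 m/s, platform velocity = 13 m/s (same direction)
Using classical velocity addition: v_total = v_object + v_platform
v_total = 20 + 13
v_total = 33 m/s

33 m/s


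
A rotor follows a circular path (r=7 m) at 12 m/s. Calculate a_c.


Given: v = 12 m/s, r = 7 m
Using a_c = v^2 / r
a_c = 12^2 / 7
a_c = 144 / 7
a_c = 144/7 m/s^2

144/7 m/s^2


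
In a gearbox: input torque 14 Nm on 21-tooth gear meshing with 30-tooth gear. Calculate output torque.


Given: N1 = 21, N2 = 30, T1 = 14 Nm
Using T2/T1 = N2/N1
T2 = T1 * N2 / N1
T2 = 14 * 30 / 21
T2 = 420 / 21
T2 = 20 Nm

20 Nm


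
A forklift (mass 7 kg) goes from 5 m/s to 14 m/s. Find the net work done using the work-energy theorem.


Given: m = 7 kg, v0 = 5 m/s, v = 14 m/s
Using W = (1/2)*m*(v^2 - v0^2)
v^2 = 14^2 = 196
v0^2 = 5^2 = 25
v^2 - v0^2 = 196 - 25 = 171
W = (1/2)*7*171 = 1197/2 J

1197/2 J


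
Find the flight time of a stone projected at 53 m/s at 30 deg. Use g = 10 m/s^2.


Given: v0 = 53 m/s, theta = 30 deg, g = 10 m/s^2
sin(30) = 1/2
Using T = 2*v0*sin(theta) / g
T = 2*53*1/2 / 10
T = 53 / 10
T = 53/10 s

53/10 s


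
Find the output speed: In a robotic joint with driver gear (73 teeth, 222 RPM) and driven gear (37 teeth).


Given: N1 = 73 teeth, w1 = 222 RPM, N2 = 37 teeth
Using N1*w1 = N2*w2
w2 = N1*w1 / N2
w2 = 73*222 / 37
w2 = 16206 / 37
w2 = 438 RPM

438 RPM


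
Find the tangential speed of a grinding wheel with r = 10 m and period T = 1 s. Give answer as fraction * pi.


Given: radius r = 10 m, period T = 1 s
Using v = 2*pi*r / T
v = 2*pi*10 / 1
v = 20*pi / 1
v = 20*pi m/s

20*pi m/s


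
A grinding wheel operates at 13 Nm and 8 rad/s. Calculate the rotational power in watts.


Given: tau = 13 Nm, omega = 8 rad/s
Using P = tau * omega
P = 13 * 8
P = 104 W

104 W


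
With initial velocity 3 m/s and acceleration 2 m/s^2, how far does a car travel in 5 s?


Given: v0 = 3 m/s, a = 2 m/s^2, t = 5 s
Using s = v0*t + (1/2)*a*t^2
s = 3*5 + (1/2)*2*5^2
s = 15 + (1/2)*50
s = 15 + 25
s = 40

40 m


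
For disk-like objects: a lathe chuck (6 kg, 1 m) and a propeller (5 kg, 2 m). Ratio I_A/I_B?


Given: M1=6 kg, R1=1 m, M2=5 kg, R2=2 m
For a disk: I = (1/2)*M*R^2, so I_A/I_B = (M1*R1^2)/(M2*R2^2)
M1*R1^2 = 6*1 = 6
M2*R2^2 = 5*4 = 20
I_A/I_B = 6/20 = 3/10

3/10
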